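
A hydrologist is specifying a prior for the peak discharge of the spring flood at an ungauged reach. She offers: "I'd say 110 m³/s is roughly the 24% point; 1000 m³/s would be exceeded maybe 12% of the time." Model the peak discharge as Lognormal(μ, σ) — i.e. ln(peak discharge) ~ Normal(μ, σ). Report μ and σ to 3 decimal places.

If T ~ Lognormal(μ,σ) then ln T ~ Normal(μ,σ), so the p-quantile of ln T is μ + z_p·σ.
ln(110) = 4.7 and ln(1000) = 6.908; z_{0.24} = -0.7063, z_{0.88} = 1.175.
σ = (6.908 − 4.7)/(1.175 − (-0.7063)) = 1.173.
μ = 4.7 − (-0.7063)·1.173 = 5.529.

μ ≈ 5.529, σ ≈ 1.173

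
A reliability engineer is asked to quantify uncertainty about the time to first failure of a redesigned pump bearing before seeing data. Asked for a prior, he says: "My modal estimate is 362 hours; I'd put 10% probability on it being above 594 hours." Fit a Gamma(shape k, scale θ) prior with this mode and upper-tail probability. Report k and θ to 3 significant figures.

k ≈ 8.69, θ ≈ 47.1

Gamma(k,θ) with k>1 has mode (k−1)θ, so θ = 362/(k−1).
Need P(X < 594) = 0.9 with θ tied to k this way. Start at k = 2, θ = 362: P(X<594) ≈ 0.488.
Too low — raise k to concentrate. Iterating converges to k ≈ 8.69.
Then θ = 362/(8.69−1) ≈ 47.1.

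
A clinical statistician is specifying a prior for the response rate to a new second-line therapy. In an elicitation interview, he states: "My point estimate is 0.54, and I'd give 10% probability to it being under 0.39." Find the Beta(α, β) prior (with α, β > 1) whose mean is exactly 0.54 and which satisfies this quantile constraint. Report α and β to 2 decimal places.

α ≈ 9.74, β ≈ 8.29

With mean 0.54 fixed, write α = 0.54s, β = 0.46s where s = α+β.
Need P(θ < 0.39) = 0.1 under Beta(0.54s, 0.46s). Normal approximation: (q−m)/√(m(1−m)/s) ≈ z_{0.1} = -1.28, so s ≈ 0.54·0.46·(-1.28)²/(0.39−0.54)² = 18.1.
At s = 18.1: P(θ<0.39) ≈ 0.099. Adjusting to match 0.1 gives s ≈ 18.03.
So α = 0.54·18.03 ≈ 9.74, β = 0.46·18.03 ≈ 8.29.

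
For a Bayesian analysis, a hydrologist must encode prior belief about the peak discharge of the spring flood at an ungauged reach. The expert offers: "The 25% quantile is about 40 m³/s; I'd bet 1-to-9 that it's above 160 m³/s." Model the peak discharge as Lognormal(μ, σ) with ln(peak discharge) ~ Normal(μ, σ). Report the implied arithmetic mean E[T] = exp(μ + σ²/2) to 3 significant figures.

If T ~ Lognormal(μ,σ) then ln T ~ Normal(μ,σ), so the p-quantile of ln T is μ + z_p·σ.
ln(40) = 3.689 and ln(160) = 5.075; z_{0.25} = -0.6745, z_{0.9} = 1.282.
σ = (5.075 − 3.689)/(1.282 − (-0.6745)) = 0.709.
μ = 3.689 − (-0.6745)·0.709 = 4.167.
E[T] = exp(μ + σ²/2) = exp(4.167 + 0.2511) = 82.9 m³/s.

E[T] ≈ 82.9 m³/s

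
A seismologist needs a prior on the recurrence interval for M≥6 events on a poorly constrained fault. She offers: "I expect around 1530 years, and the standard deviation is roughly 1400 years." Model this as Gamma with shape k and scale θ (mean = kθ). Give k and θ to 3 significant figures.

For Gamma(k, scale θ): mean = kθ, variance = kθ², so CV = 1/√k.
CV = SD/mean = 1400/1530 = 0.915, hence k = 1/CV² = 1.19.
Then θ = mean/k = 1530/1.19 = 1280.

k ≈ 1.19, θ ≈ 1280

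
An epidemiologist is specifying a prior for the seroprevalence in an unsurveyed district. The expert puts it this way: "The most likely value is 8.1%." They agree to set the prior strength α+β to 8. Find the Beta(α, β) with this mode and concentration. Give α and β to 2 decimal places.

α = 1.49, β = 6.51

For α,β > 1 the Beta mode is (α−1)/(α+β−2). With α+β = 8, the mode is (α−1)/6.
Set (α−1)/6 = 0.081 → α = 1 + 0.081·6 = 1.49.
β = 8 − α = 6.51.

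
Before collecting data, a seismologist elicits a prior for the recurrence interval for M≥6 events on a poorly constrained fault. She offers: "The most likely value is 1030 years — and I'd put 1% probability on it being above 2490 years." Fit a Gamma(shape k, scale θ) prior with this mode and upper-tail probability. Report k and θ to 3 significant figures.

Gamma(k,θ) with k>1 has mode (k−1)θ, so θ = 1030/(k−1).
Need P(X < 2490) = 0.99 with θ tied to k this way. Start at k = 2, θ = 1030: P(X<2490) ≈ 0.695.
Too low — raise k to concentrate. Iterating converges to k ≈ 7.07.
Then θ = 1030/(7.07−1) ≈ 170.

k ≈ 7.07, θ ≈ 170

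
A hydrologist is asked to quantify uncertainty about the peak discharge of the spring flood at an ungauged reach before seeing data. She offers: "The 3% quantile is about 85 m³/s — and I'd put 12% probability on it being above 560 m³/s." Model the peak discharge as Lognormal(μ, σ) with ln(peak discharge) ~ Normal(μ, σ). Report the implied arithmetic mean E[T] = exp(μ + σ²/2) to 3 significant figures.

If T ~ Lognormal(μ,σ) then ln T ~ Normal(μ,σ), so the p-quantile of ln T is μ + z_p·σ.
ln(85) = 4.443 and ln(560) = 6.328; z_{0.03} = -1.881, z_{0.88} = 1.175.
σ = (6.328 − 4.443)/(1.175 − (-1.881)) = 0.617.
μ = 4.443 − (-1.881)·0.617 = 5.603.
E[T] = exp(μ + σ²/2) = exp(5.603 + 0.1903) = 328 m³/s.

E[T] ≈ 328 m³/s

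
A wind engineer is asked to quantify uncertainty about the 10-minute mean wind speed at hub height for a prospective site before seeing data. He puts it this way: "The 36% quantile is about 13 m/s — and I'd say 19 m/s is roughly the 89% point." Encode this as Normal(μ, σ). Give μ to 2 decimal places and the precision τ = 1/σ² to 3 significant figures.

μ = 14.36, τ = 0.0698

The p-quantile of Normal(μ,σ) is μ + z_p·σ, with z_{0.36} = -0.3585 and z_{0.89} = 1.227.
Eliminate σ: μ = (z₂·x₁ − z₁·x₂)/(z₂ − z₁) = (1.227·13 − (-0.3585)·19)/1.585 = 14.36.
Then σ = (x₂ − x₁)/(z₂ − z₁) = (19 − 13)/1.585 = 3.79.
Precision τ = 1/σ² = 1/3.786² = 0.0698.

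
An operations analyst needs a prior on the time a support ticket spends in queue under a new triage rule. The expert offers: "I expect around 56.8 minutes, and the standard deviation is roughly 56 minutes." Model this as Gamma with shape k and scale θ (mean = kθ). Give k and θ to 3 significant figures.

k ≈ 1.03, θ ≈ 55.2

For Gamma(k, scale θ): mean = kθ, variance = kθ², so CV = 1/√k.
CV = SD/mean = 56/56.8 = 0.9859, hence k = 1/CV² = 1.03.
Then θ = mean/k = 56.8/1.03 = 55.2.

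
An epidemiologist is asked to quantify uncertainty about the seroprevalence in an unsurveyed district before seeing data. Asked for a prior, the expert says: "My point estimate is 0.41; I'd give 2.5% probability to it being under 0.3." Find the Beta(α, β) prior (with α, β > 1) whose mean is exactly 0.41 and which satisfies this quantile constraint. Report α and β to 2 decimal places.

With mean 0.41 fixed, write α = 0.41s, β = 0.59s where s = α+β.
Need P(θ < 0.3) = 0.025 under Beta(0.41s, 0.59s). Normal approximation: (q−m)/√(m(1−m)/s) ≈ z_{0.025} = -1.96, so s ≈ 0.41·0.59·(-1.96)²/(0.3−0.41)² = 76.8.
At s = 76.8: P(θ<0.3) ≈ 0.022. Adjusting to match 0.025 gives s ≈ 72.13.
So α = 0.41·72.13 ≈ 29.57, β = 0.59·72.13 ≈ 42.56.

α ≈ 29.57, β ≈ 42.56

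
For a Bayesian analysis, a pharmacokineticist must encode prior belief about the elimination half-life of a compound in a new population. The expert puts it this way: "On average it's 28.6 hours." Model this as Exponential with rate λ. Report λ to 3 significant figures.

Exponential mean = 1/λ, so λ = 1/28.6 = 0.035.

λ ≈ 0.035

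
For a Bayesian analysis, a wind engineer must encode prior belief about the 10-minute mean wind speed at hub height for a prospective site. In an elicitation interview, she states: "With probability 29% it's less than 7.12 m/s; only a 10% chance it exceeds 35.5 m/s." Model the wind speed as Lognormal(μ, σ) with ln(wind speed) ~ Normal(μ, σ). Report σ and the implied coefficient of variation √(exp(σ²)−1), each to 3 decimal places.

If T ~ Lognormal(μ,σ) then ln T ~ Normal(μ,σ), so the p-quantile of ln T is μ + z_p·σ.
ln(7.12) = 1.963 and ln(35.5) = 3.57; z_{0.29} = -0.5534, z_{0.9} = 1.282.
σ = (3.57 − 1.963)/(1.282 − (-0.5534)) = 0.876.
μ = 1.963 − (-0.5534)·0.876 = 2.447.
CV = √(exp(σ²)−1) = √(exp(0.7666)−1) = 1.074.

σ ≈ 0.876, CV ≈ 1.074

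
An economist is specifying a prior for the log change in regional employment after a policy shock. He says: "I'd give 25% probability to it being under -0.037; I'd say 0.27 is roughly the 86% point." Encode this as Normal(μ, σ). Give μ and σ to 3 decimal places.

The p-quantile of Normal(μ,σ) is μ + z_p·σ, with z_{0.25} = -0.6745 and z_{0.86} = 1.08.
Eliminate σ: μ = (z₂·x₁ − z₁·x₂)/(z₂ − z₁) = (1.08·-0.037 − (-0.6745)·0.27)/1.755 = 0.081.
Then σ = (x₂ − x₁)/(z₂ − z₁) = (0.27 − -0.037)/1.755 = 0.175.

μ = 0.081, σ = 0.175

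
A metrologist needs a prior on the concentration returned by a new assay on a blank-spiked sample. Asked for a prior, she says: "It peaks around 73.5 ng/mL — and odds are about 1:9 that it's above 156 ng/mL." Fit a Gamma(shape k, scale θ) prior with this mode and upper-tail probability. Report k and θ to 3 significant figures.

Gamma(k,θ) with k>1 has mode (k−1)θ, so θ = 73.5/(k−1).
Need P(X < 156) = 0.9 with θ tied to k this way. Start at k = 2, θ = 73.5: P(X<156) ≈ 0.626.
Too low — raise k to concentrate. Iterating converges to k ≈ 4.39.
Then θ = 73.5/(4.39−1) ≈ 21.7.

k ≈ 4.39, θ ≈ 21.7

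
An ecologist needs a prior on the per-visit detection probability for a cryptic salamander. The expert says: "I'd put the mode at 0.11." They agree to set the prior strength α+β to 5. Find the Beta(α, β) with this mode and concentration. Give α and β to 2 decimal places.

α = 1.33, β = 3.67

For α,β > 1 the Beta mode is (α−1)/(α+β−2). With α+β = 5, the mode is (α−1)/3.
Set (α−1)/3 = 0.11 → α = 1 + 0.11·3 = 1.33.
β = 5 − α = 3.67.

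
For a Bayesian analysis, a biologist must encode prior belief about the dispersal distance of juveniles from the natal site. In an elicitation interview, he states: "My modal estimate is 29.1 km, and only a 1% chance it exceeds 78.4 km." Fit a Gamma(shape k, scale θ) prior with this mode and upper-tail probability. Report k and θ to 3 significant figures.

Gamma(k,θ) with k>1 has mode (k−1)θ, so θ = 29.1/(k−1).
Need P(X < 78.4) = 0.99 with θ tied to k this way. Start at k = 2, θ = 29.1: P(X<78.4) ≈ 0.750.
Too low — raise k to concentrate. Iterating converges to k ≈ 5.7.
Then θ = 29.1/(5.7−1) ≈ 6.19.

k ≈ 5.7, θ ≈ 6.19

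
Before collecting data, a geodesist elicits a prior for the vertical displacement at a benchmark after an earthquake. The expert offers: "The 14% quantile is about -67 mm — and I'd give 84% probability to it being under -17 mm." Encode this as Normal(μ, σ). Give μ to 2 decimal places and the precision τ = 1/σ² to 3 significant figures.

μ = -40.97, τ = 0.00172

For Normal(μ,σ), the p-quantile is μ + z_p·σ. Here z_{0.14} = -1.08, z_{0.84} = 0.9945.
So -67 = μ − 1.08σ and -17 = μ + 0.9945σ.
Subtracting: σ = (-17 − -67)/(0.9945 − (-1.08)) = 24.10.
Then μ = -67 − (-1.08)·24.10 = -40.97.
Precision τ = 1/σ² = 1/24.1² = 0.00172.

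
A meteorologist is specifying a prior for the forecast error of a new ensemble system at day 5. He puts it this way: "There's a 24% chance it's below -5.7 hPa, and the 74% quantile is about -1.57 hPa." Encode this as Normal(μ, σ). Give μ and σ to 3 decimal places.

μ = -3.539, σ = 3.060

For Normal(μ,σ), the p-quantile is μ + z_p·σ. Here z_{0.24} = -0.7063, z_{0.74} = 0.6433.
So -5.7 = μ − 0.7063σ and -1.57 = μ + 0.6433σ.
Subtracting: σ = (-1.57 − -5.7)/(0.6433 − (-0.7063)) = 3.060.
Then μ = -5.7 − (-0.7063)·3.060 = -3.539.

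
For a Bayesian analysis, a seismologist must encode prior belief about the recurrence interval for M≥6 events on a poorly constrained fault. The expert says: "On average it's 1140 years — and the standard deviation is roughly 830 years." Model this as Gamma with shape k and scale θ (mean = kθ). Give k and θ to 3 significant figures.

k ≈ 1.89, θ ≈ 604

For Gamma(k, scale θ): mean = kθ, variance = kθ², so CV = 1/√k.
CV = SD/mean = 830/1140 = 0.7281, hence k = 1/CV² = 1.89.
Then θ = mean/k = 1140/1.89 = 604.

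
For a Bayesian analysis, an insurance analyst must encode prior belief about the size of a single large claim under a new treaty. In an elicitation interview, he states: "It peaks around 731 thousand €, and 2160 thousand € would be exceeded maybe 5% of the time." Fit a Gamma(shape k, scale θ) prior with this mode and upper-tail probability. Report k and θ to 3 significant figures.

Gamma(k,θ) with k>1 has mode (k−1)θ, so θ = 731/(k−1).
Need P(X < 2160) = 0.95 with θ tied to k this way. Start at k = 2, θ = 731: P(X<2160) ≈ 0.794.
Too low — raise k to concentrate. Iterating converges to k ≈ 3.26.
Then θ = 731/(3.26−1) ≈ 323.

k ≈ 3.26, θ ≈ 323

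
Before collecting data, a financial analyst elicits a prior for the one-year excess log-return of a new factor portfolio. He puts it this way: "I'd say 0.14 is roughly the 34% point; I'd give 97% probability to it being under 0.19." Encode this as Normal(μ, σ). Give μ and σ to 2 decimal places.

μ = 0.15, σ = 0.02

The p-quantile of Normal(μ,σ) is μ + z_p·σ, with z_{0.34} = -0.4125 and z_{0.97} = 1.881.
Eliminate σ: μ = (z₂·x₁ − z₁·x₂)/(z₂ − z₁) = (1.881·0.14 − (-0.4125)·0.19)/2.293 = 0.15.
Then σ = (x₂ − x₁)/(z₂ − z₁) = (0.19 − 0.14)/2.293 = 0.02.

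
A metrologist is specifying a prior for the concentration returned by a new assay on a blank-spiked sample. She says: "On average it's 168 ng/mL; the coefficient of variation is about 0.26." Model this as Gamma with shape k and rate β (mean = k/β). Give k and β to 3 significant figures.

For Gamma(k, rate β): mean = k/β, variance = k/β², so CV = 1/√k.
CV = 0.26, hence k = 1/CV² = 14.8.
Then β = k/mean = 14.8/168 = 0.0881.

k ≈ 14.8, β ≈ 0.0881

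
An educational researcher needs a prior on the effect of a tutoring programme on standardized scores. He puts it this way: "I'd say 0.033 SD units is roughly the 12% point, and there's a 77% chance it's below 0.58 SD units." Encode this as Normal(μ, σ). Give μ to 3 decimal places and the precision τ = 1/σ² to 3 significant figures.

μ = 0.369, τ = 12.2

The p-quantile of Normal(μ,σ) is μ + z_p·σ, with z_{0.12} = -1.175 and z_{0.77} = 0.7388.
Eliminate σ: μ = (z₂·x₁ − z₁·x₂)/(z₂ − z₁) = (0.7388·0.033 − (-1.175)·0.58)/1.914 = 0.369.
Then σ = (x₂ − x₁)/(z₂ − z₁) = (0.58 − 0.033)/1.914 = 0.286.
Precision τ = 1/σ² = 1/0.2858² = 12.2.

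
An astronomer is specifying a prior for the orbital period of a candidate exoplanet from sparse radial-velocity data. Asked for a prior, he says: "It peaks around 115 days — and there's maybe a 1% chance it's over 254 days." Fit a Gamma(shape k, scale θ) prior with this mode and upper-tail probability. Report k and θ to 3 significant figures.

k ≈ 8.67, θ ≈ 15

Gamma(k,θ) with k>1 has mode (k−1)θ, so θ = 115/(k−1).
Need P(X < 254) = 0.99 with θ tied to k this way. Start at k = 2, θ = 115: P(X<254) ≈ 0.648.
Too low — raise k to concentrate. Iterating converges to k ≈ 8.67.
Then θ = 115/(8.67−1) ≈ 15.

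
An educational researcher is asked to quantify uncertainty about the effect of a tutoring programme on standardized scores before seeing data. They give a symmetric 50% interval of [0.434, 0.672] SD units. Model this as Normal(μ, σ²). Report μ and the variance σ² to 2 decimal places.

A symmetric 50% interval runs μ ± z·σ with z = 0.6745.
Half-width = 0.119, so σ = 0.119/0.6745 = 0.176 and σ² = 0.03.
μ is the interval midpoint, 0.55.

μ = 0.55, σ² = 0.03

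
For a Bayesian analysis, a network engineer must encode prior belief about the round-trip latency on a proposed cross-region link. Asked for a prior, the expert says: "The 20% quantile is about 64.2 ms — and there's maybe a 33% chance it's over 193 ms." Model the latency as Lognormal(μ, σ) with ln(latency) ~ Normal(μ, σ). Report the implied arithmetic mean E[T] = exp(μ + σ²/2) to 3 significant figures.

If T ~ Lognormal(μ,σ) then ln T ~ Normal(μ,σ), so the p-quantile of ln T is μ + z_p·σ.
ln(64.2) = 4.162 and ln(193) = 5.263; z_{0.2} = -0.8416, z_{0.67} = 0.4399.
σ = (5.263 − 4.162)/(0.4399 − (-0.8416)) = 0.859.
μ = 4.162 − (-0.8416)·0.859 = 4.885.
E[T] = exp(μ + σ²/2) = exp(4.885 + 0.3688) = 191 ms.

E[T] ≈ 191 ms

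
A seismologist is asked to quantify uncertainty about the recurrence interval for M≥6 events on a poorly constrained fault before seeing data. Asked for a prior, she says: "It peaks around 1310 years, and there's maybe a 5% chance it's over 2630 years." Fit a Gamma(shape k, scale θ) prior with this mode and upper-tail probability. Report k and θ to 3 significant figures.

k ≈ 6.7, θ ≈ 230

Gamma(k,θ) with k>1 has mode (k−1)θ, so θ = 1310/(k−1).
Need P(X < 2630) = 0.95 with θ tied to k this way. Start at k = 2, θ = 1310: P(X<2630) ≈ 0.596.
Too low — raise k to concentrate. Iterating converges to k ≈ 6.7.
Then θ = 1310/(6.7−1) ≈ 230.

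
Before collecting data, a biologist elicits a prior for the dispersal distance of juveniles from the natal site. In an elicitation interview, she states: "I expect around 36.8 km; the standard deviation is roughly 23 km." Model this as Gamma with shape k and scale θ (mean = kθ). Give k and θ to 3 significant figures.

k ≈ 2.56, θ ≈ 14.4

For Gamma(k, scale θ): mean = kθ, variance = kθ², so CV = 1/√k.
CV = SD/mean = 23/36.8 = 0.625, hence k = 1/CV² = 2.56.
Then θ = mean/k = 36.8/2.56 = 14.4.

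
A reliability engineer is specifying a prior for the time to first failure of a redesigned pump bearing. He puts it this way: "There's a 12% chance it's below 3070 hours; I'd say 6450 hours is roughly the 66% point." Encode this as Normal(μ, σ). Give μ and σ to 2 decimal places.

The p-quantile of Normal(μ,σ) is μ + z_p·σ, with z_{0.12} = -1.175 and z_{0.66} = 0.4125.
Eliminate σ: μ = (z₂·x₁ − z₁·x₂)/(z₂ − z₁) = (0.4125·3070 − (-1.175)·6450)/1.587 = 5571.78.
Then σ = (x₂ − x₁)/(z₂ − z₁) = (6450 − 3070)/1.587 = 2129.20.

μ = 5571.78, σ = 2129.20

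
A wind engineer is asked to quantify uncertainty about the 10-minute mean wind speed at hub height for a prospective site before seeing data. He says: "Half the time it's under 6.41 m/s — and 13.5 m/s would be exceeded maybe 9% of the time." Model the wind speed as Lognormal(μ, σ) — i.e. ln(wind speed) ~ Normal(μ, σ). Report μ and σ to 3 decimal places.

If T ~ Lognormal(μ,σ) then ln T ~ Normal(μ,σ), so the p-quantile of ln T is μ + z_p·σ.
ln(6.41) = 1.858 and ln(13.5) = 2.603; z_{0.5} = 0, z_{0.91} = 1.341.
σ = (2.603 − 1.858)/(1.341 − (0)) = 0.556.
μ = 1.858 − (0)·0.556 = 1.858.

μ ≈ 1.858, σ ≈ 0.556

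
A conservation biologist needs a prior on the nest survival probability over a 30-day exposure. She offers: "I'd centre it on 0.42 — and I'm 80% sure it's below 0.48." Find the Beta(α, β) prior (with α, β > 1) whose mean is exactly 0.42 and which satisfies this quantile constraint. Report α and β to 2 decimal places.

With mean 0.42 fixed, write α = 0.42s, β = 0.58s where s = α+β.
Need P(θ < 0.48) = 0.8 under Beta(0.42s, 0.58s). Normal approximation: (q−m)/√(m(1−m)/s) ≈ z_{0.8} = 0.842, so s ≈ 0.42·0.58·(0.842)²/(0.48−0.42)² = 47.9.
At s = 47.9: P(θ<0.48) ≈ 0.801. Adjusting to match 0.8 gives s ≈ 47.53.
So α = 0.42·47.53 ≈ 19.96, β = 0.58·47.53 ≈ 27.57.

α ≈ 19.96, β ≈ 27.57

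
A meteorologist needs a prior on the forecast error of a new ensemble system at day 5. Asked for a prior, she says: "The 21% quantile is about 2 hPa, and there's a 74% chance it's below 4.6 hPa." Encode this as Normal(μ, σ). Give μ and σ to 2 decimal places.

The p-quantile of Normal(μ,σ) is μ + z_p·σ, with z_{0.21} = -0.8064 and z_{0.74} = 0.6433.
Eliminate σ: μ = (z₂·x₁ − z₁·x₂)/(z₂ − z₁) = (0.6433·2 − (-0.8064)·4.6)/1.45 = 3.45.
Then σ = (x₂ − x₁)/(z₂ − z₁) = (4.6 − 2)/1.45 = 1.79.

μ = 3.45, σ = 1.79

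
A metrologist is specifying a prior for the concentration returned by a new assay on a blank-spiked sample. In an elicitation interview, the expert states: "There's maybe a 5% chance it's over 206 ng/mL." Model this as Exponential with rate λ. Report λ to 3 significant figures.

λ ≈ 0.0145

P(T > 206.0) = e^(−λ·206.0) = 0.05, so λ = −ln(0.05)/206.0 = 0.0145.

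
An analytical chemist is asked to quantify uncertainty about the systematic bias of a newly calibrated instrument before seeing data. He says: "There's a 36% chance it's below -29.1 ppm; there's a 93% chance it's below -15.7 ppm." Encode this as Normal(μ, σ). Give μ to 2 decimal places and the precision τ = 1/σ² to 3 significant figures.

μ = -26.48, τ = 0.0187

For Normal(μ,σ), the p-quantile is μ + z_p·σ. Here z_{0.36} = -0.3585, z_{0.93} = 1.476.
So -29.1 = μ − 0.3585σ and -15.7 = μ + 1.476σ.
Subtracting: σ = (-15.7 − -29.1)/(1.476 − (-0.3585)) = 7.31.
Then μ = -29.1 − (-0.3585)·7.31 = -26.48.
Precision τ = 1/σ² = 1/7.305² = 0.0187.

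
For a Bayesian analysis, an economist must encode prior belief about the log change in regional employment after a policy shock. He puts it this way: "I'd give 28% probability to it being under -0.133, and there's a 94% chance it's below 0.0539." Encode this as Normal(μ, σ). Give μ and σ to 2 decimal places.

μ = -0.08, σ = 0.09

The p-quantile of Normal(μ,σ) is μ + z_p·σ, with z_{0.28} = -0.5828 and z_{0.94} = 1.555.
Eliminate σ: μ = (z₂·x₁ − z₁·x₂)/(z₂ − z₁) = (1.555·-0.133 − (-0.5828)·0.0539)/2.138 = -0.08.
Then σ = (x₂ − x₁)/(z₂ − z₁) = (0.0539 − -0.133)/2.138 = 0.09.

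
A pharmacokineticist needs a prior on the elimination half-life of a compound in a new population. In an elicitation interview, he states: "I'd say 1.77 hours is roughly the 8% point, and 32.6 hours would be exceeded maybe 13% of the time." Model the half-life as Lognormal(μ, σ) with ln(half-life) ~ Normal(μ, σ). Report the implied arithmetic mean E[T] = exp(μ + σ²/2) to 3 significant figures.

E[T] ≈ 17.3 hours

If T ~ Lognormal(μ,σ) then ln T ~ Normal(μ,σ), so the p-quantile of ln T is μ + z_p·σ.
ln(1.77) = 0.571 and ln(32.6) = 3.484; z_{0.08} = -1.405, z_{0.87} = 1.126.
σ = (3.484 − 0.571)/(1.126 − (-1.405)) = 1.151.
μ = 0.571 − (-1.405)·1.151 = 2.188.
E[T] = exp(μ + σ²/2) = exp(2.188 + 0.6622) = 17.3 hours.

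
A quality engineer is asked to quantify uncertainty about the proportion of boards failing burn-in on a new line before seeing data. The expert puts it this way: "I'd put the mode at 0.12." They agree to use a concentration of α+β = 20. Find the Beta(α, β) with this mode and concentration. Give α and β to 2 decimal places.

α = 3.16, β = 16.84

For α,β > 1 the Beta mode is (α−1)/(α+β−2). With α+β = 20, the mode is (α−1)/18.
Set (α−1)/18 = 0.12 → α = 1 + 0.12·18 = 3.16.
β = 20 − α = 16.84.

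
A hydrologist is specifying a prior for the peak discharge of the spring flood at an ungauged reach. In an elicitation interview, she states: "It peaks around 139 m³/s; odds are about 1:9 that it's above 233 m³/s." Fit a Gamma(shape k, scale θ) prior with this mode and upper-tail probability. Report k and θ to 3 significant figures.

Gamma(k,θ) with k>1 has mode (k−1)θ, so θ = 139/(k−1).
Need P(X < 233) = 0.9 with θ tied to k this way. Start at k = 2, θ = 139: P(X<233) ≈ 0.499.
Too low — raise k to concentrate. Iterating converges to k ≈ 8.08.
Then θ = 139/(8.08−1) ≈ 19.6.

k ≈ 8.08, θ ≈ 19.6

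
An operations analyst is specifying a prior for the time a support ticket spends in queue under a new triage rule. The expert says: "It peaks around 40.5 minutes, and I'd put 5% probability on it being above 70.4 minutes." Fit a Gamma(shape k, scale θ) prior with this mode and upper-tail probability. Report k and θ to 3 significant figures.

k ≈ 10.1, θ ≈ 4.44

Gamma(k,θ) with k>1 has mode (k−1)θ, so θ = 40.5/(k−1).
Need P(X < 70.4) = 0.95 with θ tied to k this way. Start at k = 2, θ = 40.5: P(X<70.4) ≈ 0.519.
Too low — raise k to concentrate. Iterating converges to k ≈ 10.1.
Then θ = 40.5/(10.1−1) ≈ 4.44.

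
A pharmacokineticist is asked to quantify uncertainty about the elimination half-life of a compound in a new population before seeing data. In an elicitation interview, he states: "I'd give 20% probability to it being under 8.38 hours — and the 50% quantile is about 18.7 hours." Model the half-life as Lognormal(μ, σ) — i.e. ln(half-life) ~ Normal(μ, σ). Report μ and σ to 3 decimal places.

μ ≈ 2.929, σ ≈ 0.954

If T ~ Lognormal(μ,σ) then ln T ~ Normal(μ,σ), so the p-quantile of ln T is μ + z_p·σ.
ln(8.38) = 2.126 and ln(18.7) = 2.929; z_{0.2} = -0.8416, z_{0.5} = 0.
σ = (2.929 − 2.126)/(0 − (-0.8416)) = 0.954.
μ = 2.126 − (-0.8416)·0.954 = 2.929.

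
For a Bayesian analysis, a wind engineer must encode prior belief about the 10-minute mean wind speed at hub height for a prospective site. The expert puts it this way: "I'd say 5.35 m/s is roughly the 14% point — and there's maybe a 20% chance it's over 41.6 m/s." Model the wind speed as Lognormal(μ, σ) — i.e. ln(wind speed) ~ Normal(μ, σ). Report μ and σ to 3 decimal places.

If T ~ Lognormal(μ,σ) then ln T ~ Normal(μ,σ), so the p-quantile of ln T is μ + z_p·σ.
ln(5.35) = 1.677 and ln(41.6) = 3.728; z_{0.14} = -1.08, z_{0.8} = 0.8416.
σ = (3.728 − 1.677)/(0.8416 − (-1.08)) = 1.067.
μ = 1.677 − (-1.08)·1.067 = 2.830.

μ ≈ 2.830, σ ≈ 1.067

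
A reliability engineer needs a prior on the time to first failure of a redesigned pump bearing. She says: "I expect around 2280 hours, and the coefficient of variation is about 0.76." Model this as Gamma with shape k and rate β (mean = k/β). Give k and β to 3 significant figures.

For Gamma(k, rate β): mean = k/β, variance = k/β², so CV = 1/√k.
CV = 0.76, hence k = 1/CV² = 1.73.
Then β = k/mean = 1.73/2280 = 0.000759.

k ≈ 1.73, β ≈ 0.000759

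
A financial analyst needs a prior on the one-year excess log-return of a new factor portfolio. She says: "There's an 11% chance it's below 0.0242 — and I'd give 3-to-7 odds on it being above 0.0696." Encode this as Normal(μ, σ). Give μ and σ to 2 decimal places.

μ = 0.06, σ = 0.03

The p-quantile of Normal(μ,σ) is μ + z_p·σ, with z_{0.11} = -1.227 and z_{0.7} = 0.5244.
Eliminate σ: μ = (z₂·x₁ − z₁·x₂)/(z₂ − z₁) = (0.5244·0.0242 − (-1.227)·0.0696)/1.751 = 0.06.
Then σ = (x₂ − x₁)/(z₂ − z₁) = (0.0696 − 0.0242)/1.751 = 0.03.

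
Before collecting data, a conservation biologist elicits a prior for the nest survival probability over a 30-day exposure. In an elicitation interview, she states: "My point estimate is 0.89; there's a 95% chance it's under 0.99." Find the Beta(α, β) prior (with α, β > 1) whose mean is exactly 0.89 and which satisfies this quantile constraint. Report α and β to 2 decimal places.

α ≈ 9.99, β ≈ 1.23

With mean 0.89 fixed, write α = 0.89s, β = 0.11s where s = α+β.
Need P(θ < 0.99) = 0.95 under Beta(0.89s, 0.11s). Normal approximation: (q−m)/√(m(1−m)/s) ≈ z_{0.95} = 1.64, so s ≈ 0.89·0.11·(1.64)²/(0.99−0.89)² = 26.5.
At s = 26.5: P(θ<0.99) ≈ 0.997. Adjusting to match 0.95 gives s ≈ 11.22.
So α = 0.89·11.22 ≈ 9.99, β = 0.11·11.22 ≈ 1.23.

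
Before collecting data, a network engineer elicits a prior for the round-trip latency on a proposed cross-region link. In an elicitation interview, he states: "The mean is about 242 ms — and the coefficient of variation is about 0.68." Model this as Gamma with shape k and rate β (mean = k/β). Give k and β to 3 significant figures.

For Gamma(k, rate β): mean = k/β, variance = k/β², so CV = 1/√k.
CV = 0.68, hence k = 1/CV² = 2.16.
Then β = k/mean = 2.16/242 = 0.00894.

k ≈ 2.16, β ≈ 0.00894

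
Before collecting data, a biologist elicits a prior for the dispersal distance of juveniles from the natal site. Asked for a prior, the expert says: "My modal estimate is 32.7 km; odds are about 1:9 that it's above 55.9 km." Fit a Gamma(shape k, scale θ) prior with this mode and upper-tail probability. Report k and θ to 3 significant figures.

Gamma(k,θ) with k>1 has mode (k−1)θ, so θ = 32.7/(k−1).
Need P(X < 55.9) = 0.9 with θ tied to k this way. Start at k = 2, θ = 32.7: P(X<55.9) ≈ 0.510.
Too low — raise k to concentrate. Iterating converges to k ≈ 7.59.
Then θ = 32.7/(7.59−1) ≈ 4.96.

k ≈ 7.59, θ ≈ 4.96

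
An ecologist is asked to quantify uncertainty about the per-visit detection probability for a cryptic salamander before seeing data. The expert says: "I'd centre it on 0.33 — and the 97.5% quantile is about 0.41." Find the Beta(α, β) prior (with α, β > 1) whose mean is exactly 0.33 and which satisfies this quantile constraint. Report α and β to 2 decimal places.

With mean 0.33 fixed, write α = 0.33s, β = 0.67s where s = α+β.
Need P(θ < 0.41) = 0.975 under Beta(0.33s, 0.67s). Normal approximation: (q−m)/√(m(1−m)/s) ≈ z_{0.975} = 1.96, so s ≈ 0.33·0.67·(1.96)²/(0.41−0.33)² = 132.7.
At s = 132.7: P(θ<0.41) ≈ 0.972. Adjusting to match 0.975 gives s ≈ 139.21.
So α = 0.33·139.21 ≈ 45.94, β = 0.67·139.21 ≈ 93.27.

α ≈ 45.94, β ≈ 93.27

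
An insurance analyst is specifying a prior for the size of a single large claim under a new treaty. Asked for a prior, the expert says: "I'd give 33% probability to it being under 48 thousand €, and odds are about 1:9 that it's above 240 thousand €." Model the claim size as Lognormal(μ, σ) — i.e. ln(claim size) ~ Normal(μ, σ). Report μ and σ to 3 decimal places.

If T ~ Lognormal(μ,σ) then ln T ~ Normal(μ,σ), so the p-quantile of ln T is μ + z_p·σ.
ln(48) = 3.871 and ln(240) = 5.481; z_{0.33} = -0.4399, z_{0.9} = 1.282.
σ = (5.481 − 3.871)/(1.282 − (-0.4399)) = 0.935.
μ = 3.871 − (-0.4399)·0.935 = 4.282.

μ ≈ 4.282, σ ≈ 0.935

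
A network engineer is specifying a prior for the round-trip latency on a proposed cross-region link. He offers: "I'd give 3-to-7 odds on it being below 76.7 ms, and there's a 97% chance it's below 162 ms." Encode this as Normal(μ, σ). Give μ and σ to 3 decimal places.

The p-quantile of Normal(μ,σ) is μ + z_p·σ, with z_{0.3} = -0.5244 and z_{0.97} = 1.881.
Eliminate σ: μ = (z₂·x₁ − z₁·x₂)/(z₂ − z₁) = (1.881·76.7 − (-0.5244)·162)/2.405 = 95.298.
Then σ = (x₂ − x₁)/(z₂ − z₁) = (162 − 76.7)/2.405 = 35.465.

μ = 95.298, σ = 35.465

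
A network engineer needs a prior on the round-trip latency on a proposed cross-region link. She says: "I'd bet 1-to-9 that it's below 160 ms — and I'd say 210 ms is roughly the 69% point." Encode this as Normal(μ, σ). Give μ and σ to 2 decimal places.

μ = 196.05, σ = 28.13

The p-quantile of Normal(μ,σ) is μ + z_p·σ, with z_{0.1} = -1.282 and z_{0.69} = 0.4959.
Eliminate σ: μ = (z₂·x₁ − z₁·x₂)/(z₂ − z₁) = (0.4959·160 − (-1.282)·210)/1.777 = 196.05.
Then σ = (x₂ − x₁)/(z₂ − z₁) = (210 − 160)/1.777 = 28.13.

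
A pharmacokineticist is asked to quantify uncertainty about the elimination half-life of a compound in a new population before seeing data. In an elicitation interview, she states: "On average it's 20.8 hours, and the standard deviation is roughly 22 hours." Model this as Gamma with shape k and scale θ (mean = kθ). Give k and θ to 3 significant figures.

For Gamma(k, scale θ): mean = kθ, variance = kθ², so CV = 1/√k.
CV = SD/mean = 22/20.8 = 1.058, hence k = 1/CV² = 0.894.
Then θ = mean/k = 20.8/0.894 = 23.3.

k ≈ 0.894, θ ≈ 23.3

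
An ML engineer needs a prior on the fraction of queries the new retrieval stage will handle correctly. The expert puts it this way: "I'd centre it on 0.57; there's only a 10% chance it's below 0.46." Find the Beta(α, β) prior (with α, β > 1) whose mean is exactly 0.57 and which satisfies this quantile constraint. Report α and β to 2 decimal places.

α ≈ 19.08, β ≈ 14.40

With mean 0.57 fixed, write α = 0.57s, β = 0.43s where s = α+β.
Need P(θ < 0.46) = 0.1 under Beta(0.57s, 0.43s). Normal approximation: (q−m)/√(m(1−m)/s) ≈ z_{0.1} = -1.28, so s ≈ 0.57·0.43·(-1.28)²/(0.46−0.57)² = 33.3.
At s = 33.3: P(θ<0.46) ≈ 0.101. Adjusting to match 0.1 gives s ≈ 33.48.
So α = 0.57·33.48 ≈ 19.08, β = 0.43·33.48 ≈ 14.40.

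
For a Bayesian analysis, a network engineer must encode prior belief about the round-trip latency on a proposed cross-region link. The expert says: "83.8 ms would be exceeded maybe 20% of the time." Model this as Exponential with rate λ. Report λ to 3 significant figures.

λ ≈ 0.0192

P(T > 83.8) = e^(−λ·83.8) = 0.2, so λ = −ln(0.2)/83.8 = 0.0192.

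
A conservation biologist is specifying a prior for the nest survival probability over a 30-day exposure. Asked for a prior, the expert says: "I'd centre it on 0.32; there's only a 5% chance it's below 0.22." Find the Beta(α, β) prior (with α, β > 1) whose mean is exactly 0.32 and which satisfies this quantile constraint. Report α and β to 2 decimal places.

α ≈ 17.14, β ≈ 36.43

With mean 0.32 fixed, write α = 0.32s, β = 0.68s where s = α+β.
Need P(θ < 0.22) = 0.05 under Beta(0.32s, 0.68s). Normal approximation: (q−m)/√(m(1−m)/s) ≈ z_{0.05} = -1.64, so s ≈ 0.32·0.68·(-1.64)²/(0.22−0.32)² = 58.9.
At s = 58.9: P(θ<0.22) ≈ 0.042. Adjusting to match 0.05 gives s ≈ 53.57.
So α = 0.32·53.57 ≈ 17.14, β = 0.68·53.57 ≈ 36.43.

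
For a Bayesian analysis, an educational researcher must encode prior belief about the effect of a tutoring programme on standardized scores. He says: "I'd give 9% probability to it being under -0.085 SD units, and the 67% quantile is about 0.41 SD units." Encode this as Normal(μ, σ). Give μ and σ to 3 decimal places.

For Normal(μ,σ), the p-quantile is μ + z_p·σ. Here z_{0.09} = -1.341, z_{0.67} = 0.4399.
So -0.085 = μ − 1.341σ and 0.41 = μ + 0.4399σ.
Subtracting: σ = (0.41 − -0.085)/(0.4399 − (-1.341)) = 0.278.
Then μ = -0.085 − (-1.341)·0.278 = 0.288.

μ = 0.288, σ = 0.278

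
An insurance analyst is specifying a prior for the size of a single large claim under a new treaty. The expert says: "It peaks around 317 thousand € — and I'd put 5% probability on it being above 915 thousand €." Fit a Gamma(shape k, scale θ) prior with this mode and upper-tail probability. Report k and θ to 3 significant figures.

Gamma(k,θ) with k>1 has mode (k−1)θ, so θ = 317/(k−1).
Need P(X < 915) = 0.95 with θ tied to k this way. Start at k = 2, θ = 317: P(X<915) ≈ 0.783.
Too low — raise k to concentrate. Iterating converges to k ≈ 3.37.
Then θ = 317/(3.37−1) ≈ 134.

k ≈ 3.37, θ ≈ 134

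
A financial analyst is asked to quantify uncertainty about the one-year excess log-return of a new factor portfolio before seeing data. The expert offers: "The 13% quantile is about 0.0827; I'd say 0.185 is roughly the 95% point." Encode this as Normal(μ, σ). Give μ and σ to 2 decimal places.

μ = 0.12, σ = 0.04

For Normal(μ,σ), the p-quantile is μ + z_p·σ. Here z_{0.13} = -1.126, z_{0.95} = 1.645.
So 0.0827 = μ − 1.126σ and 0.185 = μ + 1.645σ.
Subtracting: σ = (0.185 − 0.0827)/(1.645 − (-1.126)) = 0.04.
Then μ = 0.0827 − (-1.126)·0.04 = 0.12.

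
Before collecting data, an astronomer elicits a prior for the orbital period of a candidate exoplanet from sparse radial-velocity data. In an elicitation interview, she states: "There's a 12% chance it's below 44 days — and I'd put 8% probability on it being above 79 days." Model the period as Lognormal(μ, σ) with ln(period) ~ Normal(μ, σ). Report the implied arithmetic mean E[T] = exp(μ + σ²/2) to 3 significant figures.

E[T] ≈ 58.9 days

If T ~ Lognormal(μ,σ) then ln T ~ Normal(μ,σ), so the p-quantile of ln T is μ + z_p·σ.
ln(44) = 3.784 and ln(79) = 4.369; z_{0.12} = -1.175, z_{0.92} = 1.405.
σ = (4.369 − 3.784)/(1.405 − (-1.175)) = 0.227.
μ = 3.784 − (-1.175)·0.227 = 4.051.
E[T] = exp(μ + σ²/2) = exp(4.051 + 0.0257) = 58.9 days.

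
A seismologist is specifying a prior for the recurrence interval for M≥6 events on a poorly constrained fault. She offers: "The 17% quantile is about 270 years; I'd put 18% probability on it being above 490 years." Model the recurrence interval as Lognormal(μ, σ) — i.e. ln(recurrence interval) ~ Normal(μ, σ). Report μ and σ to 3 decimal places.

If T ~ Lognormal(μ,σ) then ln T ~ Normal(μ,σ), so the p-quantile of ln T is μ + z_p·σ.
ln(270) = 5.598 and ln(490) = 6.194; z_{0.17} = -0.9542, z_{0.82} = 0.9154.
σ = (6.194 − 5.598)/(0.9154 − (-0.9542)) = 0.319.
μ = 5.598 − (-0.9542)·0.319 = 5.903.

μ ≈ 5.903, σ ≈ 0.319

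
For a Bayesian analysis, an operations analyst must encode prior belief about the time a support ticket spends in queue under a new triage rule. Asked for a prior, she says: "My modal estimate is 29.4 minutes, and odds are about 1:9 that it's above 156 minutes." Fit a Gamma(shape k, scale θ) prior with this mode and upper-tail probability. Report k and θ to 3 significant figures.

k ≈ 1.63, θ ≈ 46.9

Gamma(k,θ) with k>1 has mode (k−1)θ, so θ = 29.4/(k−1).
Need P(X < 156) = 0.9 with θ tied to k this way. Start at k = 2, θ = 29.4: P(X<156) ≈ 0.969.
Too high — lower k to spread out. Iterating converges to k ≈ 1.63.
Then θ = 29.4/(1.63−1) ≈ 46.9.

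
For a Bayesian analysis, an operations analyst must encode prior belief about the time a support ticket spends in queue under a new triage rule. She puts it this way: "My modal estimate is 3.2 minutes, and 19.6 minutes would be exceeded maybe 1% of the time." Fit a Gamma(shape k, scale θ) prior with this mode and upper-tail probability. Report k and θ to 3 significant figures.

Gamma(k,θ) with k>1 has mode (k−1)θ, so θ = 3.2/(k−1).
Need P(X < 19.6) = 0.99 with θ tied to k this way. Start at k = 2, θ = 3.2: P(X<19.6) ≈ 0.984.
Too low — raise k to concentrate. Iterating converges to k ≈ 2.12.
Then θ = 3.2/(2.12−1) ≈ 2.86.

k ≈ 2.12, θ ≈ 2.86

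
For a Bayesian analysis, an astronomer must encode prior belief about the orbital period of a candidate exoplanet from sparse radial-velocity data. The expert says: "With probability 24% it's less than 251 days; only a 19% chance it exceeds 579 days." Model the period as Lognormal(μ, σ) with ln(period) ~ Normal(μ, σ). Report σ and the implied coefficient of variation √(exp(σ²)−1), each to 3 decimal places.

σ ≈ 0.528, CV ≈ 0.567

If T ~ Lognormal(μ,σ) then ln T ~ Normal(μ,σ), so the p-quantile of ln T is μ + z_p·σ.
ln(251) = 5.525 and ln(579) = 6.361; z_{0.24} = -0.7063, z_{0.81} = 0.8779.
σ = (6.361 − 5.525)/(0.8779 − (-0.7063)) = 0.528.
μ = 5.525 − (-0.7063)·0.528 = 5.898.
CV = √(exp(σ²)−1) = √(exp(0.2784)−1) = 0.567.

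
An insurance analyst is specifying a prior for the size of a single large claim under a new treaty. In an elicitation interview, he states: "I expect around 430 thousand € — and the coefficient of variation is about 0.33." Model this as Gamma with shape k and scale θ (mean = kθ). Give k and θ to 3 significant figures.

k ≈ 9.18, θ ≈ 46.8

For Gamma(k, scale θ): mean = kθ, variance = kθ², so CV = 1/√k.
CV = 0.33, hence k = 1/CV² = 9.18.
Then θ = mean/k = 430/9.18 = 46.8.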